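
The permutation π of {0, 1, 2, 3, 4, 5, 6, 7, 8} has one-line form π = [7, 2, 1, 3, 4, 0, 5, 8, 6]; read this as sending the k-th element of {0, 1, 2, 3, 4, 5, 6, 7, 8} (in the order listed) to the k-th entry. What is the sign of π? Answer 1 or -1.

In disjoint-cycle form the cycle lengths are 5, 2, 1, 1.
A cycle is odd iff its length is even; π has 1 even-length cycle, so sgn(π) = (−1)^1 and π is odd.

-1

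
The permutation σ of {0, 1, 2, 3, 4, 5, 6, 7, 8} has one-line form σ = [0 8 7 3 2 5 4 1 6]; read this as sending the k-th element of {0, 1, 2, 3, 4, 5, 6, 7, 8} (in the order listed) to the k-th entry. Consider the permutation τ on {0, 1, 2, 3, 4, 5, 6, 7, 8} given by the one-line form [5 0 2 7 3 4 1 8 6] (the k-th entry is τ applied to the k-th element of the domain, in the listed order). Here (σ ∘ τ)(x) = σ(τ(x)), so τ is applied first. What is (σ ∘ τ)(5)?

First apply τ: τ(5) = 4, then σ(4) = 2. Thus (σ ∘ τ)(5) = 2.

2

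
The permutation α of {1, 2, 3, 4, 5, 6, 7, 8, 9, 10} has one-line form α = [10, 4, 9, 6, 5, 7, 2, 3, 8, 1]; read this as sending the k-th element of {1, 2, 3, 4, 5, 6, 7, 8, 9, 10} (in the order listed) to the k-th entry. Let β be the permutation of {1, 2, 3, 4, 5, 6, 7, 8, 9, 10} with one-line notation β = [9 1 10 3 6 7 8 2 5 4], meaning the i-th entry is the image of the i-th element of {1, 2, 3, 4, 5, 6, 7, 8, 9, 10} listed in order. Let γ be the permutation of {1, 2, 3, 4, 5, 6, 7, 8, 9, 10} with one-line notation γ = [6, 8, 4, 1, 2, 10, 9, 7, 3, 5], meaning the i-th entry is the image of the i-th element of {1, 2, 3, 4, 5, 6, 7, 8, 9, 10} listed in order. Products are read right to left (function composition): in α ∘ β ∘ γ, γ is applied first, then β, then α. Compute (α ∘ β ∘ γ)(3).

Chase 3: γ(3) = 4; β(4) = 3; α(3) = 9. Hence (α ∘ β ∘ γ)(3) = 9.

9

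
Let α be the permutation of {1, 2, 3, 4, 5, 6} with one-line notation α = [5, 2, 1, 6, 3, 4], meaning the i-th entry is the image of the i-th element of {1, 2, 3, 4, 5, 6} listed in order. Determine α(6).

4

6 is element number 6 of the domain, and entry number 6 of the one-line form is 4, so α(6) = 4.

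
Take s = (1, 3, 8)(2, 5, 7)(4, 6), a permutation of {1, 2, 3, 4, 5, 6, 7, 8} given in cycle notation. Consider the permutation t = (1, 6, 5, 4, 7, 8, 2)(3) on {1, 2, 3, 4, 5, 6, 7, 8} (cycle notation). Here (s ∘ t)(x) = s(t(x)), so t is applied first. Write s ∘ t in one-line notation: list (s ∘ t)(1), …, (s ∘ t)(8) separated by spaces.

4 3 8 2 6 7 1 5

For each element, apply t then s: 1 → 6 → 4; 2 → 1 → 3; 3 → 3 → 8; 4 → 7 → 2; 5 → 4 → 6; 6 → 5 → 7; 7 → 8 → 1; 8 → 2 → 5.
So s ∘ t in one-line form is 4 3 8 2 6 7 1 5.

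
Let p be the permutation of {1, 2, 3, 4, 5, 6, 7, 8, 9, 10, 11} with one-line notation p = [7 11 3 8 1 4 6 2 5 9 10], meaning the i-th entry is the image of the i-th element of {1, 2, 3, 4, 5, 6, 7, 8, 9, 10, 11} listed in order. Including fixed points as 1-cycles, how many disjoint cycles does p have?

The cycle decomposition is (1, 7, 6, 4, 8, 2, 11, 10, 9, 5)(3), which has 2 cycles (counting 1-cycles).

2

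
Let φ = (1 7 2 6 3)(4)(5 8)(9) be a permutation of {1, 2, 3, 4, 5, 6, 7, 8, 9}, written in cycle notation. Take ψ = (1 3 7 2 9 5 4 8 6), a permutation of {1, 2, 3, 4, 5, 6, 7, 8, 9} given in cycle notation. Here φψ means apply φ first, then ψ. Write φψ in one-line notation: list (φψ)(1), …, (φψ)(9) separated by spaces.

2 1 3 8 6 7 9 4 5

Chase each element through φ then ψ: 1 → 7 → 2; 2 → 6 → 1; 3 → 1 → 3; 4 → 4 → 8; 5 → 8 → 6; 6 → 3 → 7; 7 → 2 → 9; 8 → 5 → 4; 9 → 9 → 5.
Collecting the images, φψ = [2 1 3 8 6 7 9 4 5].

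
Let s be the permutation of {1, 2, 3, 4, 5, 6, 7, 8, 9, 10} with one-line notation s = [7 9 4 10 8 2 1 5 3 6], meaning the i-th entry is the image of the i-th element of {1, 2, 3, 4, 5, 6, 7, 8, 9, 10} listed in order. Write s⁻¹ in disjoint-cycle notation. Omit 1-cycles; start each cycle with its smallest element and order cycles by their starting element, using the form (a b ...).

(1 7)(2 6 10 4 3 9)(5 8)

First write s in disjoint cycles: (1 7)(2 9 3 4 10 6)(5 8).
Reversing each cycle (and rotating so the smallest element leads) gives s⁻¹ = (1 7)(2 6 10 4 3 9)(5 8).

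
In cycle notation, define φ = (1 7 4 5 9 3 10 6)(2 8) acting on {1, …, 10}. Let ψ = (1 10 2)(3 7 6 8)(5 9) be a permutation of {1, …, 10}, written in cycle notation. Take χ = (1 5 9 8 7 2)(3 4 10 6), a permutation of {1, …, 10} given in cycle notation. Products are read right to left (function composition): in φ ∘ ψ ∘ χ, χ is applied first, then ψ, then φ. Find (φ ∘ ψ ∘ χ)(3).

Chase 3: χ(3) = 4; ψ(4) = 4; φ(4) = 5. Hence (φ ∘ ψ ∘ χ)(3) = 5.

5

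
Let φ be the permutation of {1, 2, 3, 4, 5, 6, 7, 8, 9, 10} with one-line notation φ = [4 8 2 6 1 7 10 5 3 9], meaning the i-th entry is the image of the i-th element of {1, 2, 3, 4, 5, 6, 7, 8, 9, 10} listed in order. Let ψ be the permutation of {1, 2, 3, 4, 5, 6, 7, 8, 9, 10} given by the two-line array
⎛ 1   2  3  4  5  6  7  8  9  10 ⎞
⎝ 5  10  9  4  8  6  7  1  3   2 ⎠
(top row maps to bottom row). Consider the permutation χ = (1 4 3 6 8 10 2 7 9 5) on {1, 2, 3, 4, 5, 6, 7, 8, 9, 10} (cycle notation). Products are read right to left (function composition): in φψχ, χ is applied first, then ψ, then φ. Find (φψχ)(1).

Chase 1: χ(1) = 4; ψ(4) = 4; φ(4) = 6. Hence (φψχ)(1) = 6.

6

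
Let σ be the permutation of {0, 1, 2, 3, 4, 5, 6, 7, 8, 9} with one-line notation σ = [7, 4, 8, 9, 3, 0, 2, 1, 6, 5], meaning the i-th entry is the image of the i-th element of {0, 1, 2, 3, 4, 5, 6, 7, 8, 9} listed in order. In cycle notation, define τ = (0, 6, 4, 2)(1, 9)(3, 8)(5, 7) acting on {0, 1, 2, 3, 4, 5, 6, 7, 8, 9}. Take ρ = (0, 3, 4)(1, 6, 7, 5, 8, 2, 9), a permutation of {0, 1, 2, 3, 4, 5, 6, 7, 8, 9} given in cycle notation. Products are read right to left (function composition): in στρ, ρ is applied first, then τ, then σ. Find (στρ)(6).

0

Apply the permutations in order: ρ(6) = 7, then τ(7) = 5, then σ(5) = 0. So (στρ)(6) = 0.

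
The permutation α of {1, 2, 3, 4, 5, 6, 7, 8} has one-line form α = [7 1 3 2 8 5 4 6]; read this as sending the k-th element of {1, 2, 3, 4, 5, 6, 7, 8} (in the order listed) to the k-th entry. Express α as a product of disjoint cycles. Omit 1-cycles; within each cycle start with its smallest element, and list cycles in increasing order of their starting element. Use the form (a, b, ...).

Iterating α from 1 gives 1 → 7 → 4 → 2 → 1; that is the 4-cycle (1, 7, 4, 2).
Repeating from the next unused element and collecting all non-trivial cycles gives (1, 7, 4, 2)(5, 8, 6).

(1, 7, 4, 2)(5, 8, 6)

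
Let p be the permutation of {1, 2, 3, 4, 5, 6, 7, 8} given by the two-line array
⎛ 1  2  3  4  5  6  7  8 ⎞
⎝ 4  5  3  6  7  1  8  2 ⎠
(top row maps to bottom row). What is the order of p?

Decomposing into disjoint cycles gives cycle lengths 4, 3, 1.
The order of p is the least common multiple of its cycle lengths: lcm(4, 3) = 12.

12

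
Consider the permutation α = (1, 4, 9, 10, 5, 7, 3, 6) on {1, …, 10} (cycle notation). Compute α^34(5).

3

5 lies in the 8-cycle (1, 4, 9, 10, 5, 7, 3, 6).
On an 8-cycle, α^8 is the identity, so α^34 = α^2 there (34 ≡ 2 mod 8).
Stepping 2 places around the cycle: 5 → 7 → 3.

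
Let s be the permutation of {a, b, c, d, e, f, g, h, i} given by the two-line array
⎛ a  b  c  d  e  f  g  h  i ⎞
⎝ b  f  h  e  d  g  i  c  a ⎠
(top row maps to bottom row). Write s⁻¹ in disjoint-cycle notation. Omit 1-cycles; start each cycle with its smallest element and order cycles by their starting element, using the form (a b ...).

First write s in disjoint cycles: (a b f g i)(c h)(d e).
Reversing each cycle (and rotating so the smallest element leads) gives s⁻¹ = (a i g f b)(c h)(d e).

(a i g f b)(c h)(d e)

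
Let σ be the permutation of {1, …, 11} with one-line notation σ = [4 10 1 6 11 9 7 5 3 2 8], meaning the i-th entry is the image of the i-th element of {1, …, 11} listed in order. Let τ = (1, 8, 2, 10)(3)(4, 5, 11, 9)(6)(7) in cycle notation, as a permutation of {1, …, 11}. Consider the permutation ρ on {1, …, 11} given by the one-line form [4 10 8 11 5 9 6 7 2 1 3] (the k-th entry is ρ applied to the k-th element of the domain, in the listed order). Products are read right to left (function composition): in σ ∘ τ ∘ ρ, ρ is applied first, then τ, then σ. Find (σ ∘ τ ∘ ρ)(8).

7

Chase 8: ρ(8) = 7; τ(7) = 7; σ(7) = 7. Hence (σ ∘ τ ∘ ρ)(8) = 7.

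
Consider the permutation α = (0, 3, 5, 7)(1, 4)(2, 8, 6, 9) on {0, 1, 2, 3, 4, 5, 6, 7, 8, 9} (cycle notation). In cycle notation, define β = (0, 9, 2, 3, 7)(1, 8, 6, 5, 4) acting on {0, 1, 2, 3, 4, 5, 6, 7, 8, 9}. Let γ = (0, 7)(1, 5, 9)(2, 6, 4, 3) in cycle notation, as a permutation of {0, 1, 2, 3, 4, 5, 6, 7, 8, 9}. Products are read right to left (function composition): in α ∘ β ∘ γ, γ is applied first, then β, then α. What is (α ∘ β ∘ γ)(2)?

(α ∘ β ∘ γ)(2) = α(β(γ(2))). γ(2) = 6, then β(6) = 5, then α(5) = 7, so the result is 7.

7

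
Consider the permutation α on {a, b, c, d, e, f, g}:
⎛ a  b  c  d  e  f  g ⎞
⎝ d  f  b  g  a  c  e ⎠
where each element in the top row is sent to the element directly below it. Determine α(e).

The entry below e in the array is a, so α(e) = a.

a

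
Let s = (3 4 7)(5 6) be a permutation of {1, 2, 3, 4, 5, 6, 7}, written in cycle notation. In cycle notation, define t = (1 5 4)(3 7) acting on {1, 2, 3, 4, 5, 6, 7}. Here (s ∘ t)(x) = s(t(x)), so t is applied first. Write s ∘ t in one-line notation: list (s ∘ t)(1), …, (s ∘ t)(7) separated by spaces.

(s ∘ t)(x) = s(t(x)). Computing each image: s(t(1)) = s(5) = 6, s(t(2)) = s(2) = 2, s(t(3)) = s(7) = 3, s(t(4)) = s(1) = 1, s(t(5)) = s(4) = 7, s(t(6)) = s(6) = 5, s(t(7)) = s(3) = 4.
Hence s ∘ t = [6 2 3 1 7 5 4].

6 2 3 1 7 5 4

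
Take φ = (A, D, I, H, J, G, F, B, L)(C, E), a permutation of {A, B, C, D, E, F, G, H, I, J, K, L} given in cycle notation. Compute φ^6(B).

B lies in the 9-cycle (A, D, I, H, J, G, F, B, L).
Advancing 6 steps from B: B → L → A → D → I → H → J.

J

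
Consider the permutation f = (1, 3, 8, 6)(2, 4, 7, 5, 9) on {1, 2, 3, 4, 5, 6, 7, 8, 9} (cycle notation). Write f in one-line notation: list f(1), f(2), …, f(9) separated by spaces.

3 4 8 7 9 1 5 6 2

Image by image: 1→3, 2→4, 3→8, 4→7, 5→9, 6→1, 7→5, 8→6, 9→2.
So the one-line form is 3 4 8 7 9 1 5 6 2.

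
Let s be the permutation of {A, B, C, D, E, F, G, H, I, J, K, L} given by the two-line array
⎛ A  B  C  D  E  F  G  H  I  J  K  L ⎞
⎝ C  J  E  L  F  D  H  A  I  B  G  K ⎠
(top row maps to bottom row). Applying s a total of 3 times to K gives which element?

A

Tracing K → G → … returns to K after 9 steps, so K lies in a 9-cycle (A, C, E, F, D, L, K, G, H).
Stepping 3 places around the cycle: K → G → H → A.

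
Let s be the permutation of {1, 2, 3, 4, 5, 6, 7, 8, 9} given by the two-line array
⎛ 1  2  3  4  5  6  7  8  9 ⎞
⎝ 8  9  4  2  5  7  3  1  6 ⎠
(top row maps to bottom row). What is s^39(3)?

9

Tracing 3 → 4 → … returns to 3 after 6 steps, so 3 lies in a 6-cycle (2, 9, 6, 7, 3, 4).
On a 6-cycle, s^6 is the identity, so s^39 = s^3 there (39 ≡ 3 mod 6).
Advancing 3 steps from 3: 3 → 4 → 2 → 9.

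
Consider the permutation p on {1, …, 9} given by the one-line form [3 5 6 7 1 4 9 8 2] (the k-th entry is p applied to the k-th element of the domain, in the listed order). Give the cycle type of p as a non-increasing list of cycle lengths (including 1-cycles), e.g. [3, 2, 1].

[8, 1]

The disjoint cycles are (1 3 6 4 7 9 2 5)(8), with lengths 8, 1 in non-increasing order.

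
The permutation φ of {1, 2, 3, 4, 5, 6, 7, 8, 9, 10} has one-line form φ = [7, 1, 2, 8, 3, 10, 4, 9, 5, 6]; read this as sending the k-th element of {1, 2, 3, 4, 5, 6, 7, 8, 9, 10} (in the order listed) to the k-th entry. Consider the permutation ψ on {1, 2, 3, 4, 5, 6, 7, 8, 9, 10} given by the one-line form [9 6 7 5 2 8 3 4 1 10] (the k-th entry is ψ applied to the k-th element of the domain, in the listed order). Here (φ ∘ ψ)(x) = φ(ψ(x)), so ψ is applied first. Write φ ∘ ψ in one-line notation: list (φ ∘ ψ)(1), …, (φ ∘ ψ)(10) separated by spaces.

5 10 4 3 1 9 2 8 7 6

(φ ∘ ψ)(x) = φ(ψ(x)). Computing each image: φ(ψ(1)) = φ(9) = 5, φ(ψ(2)) = φ(6) = 10, φ(ψ(3)) = φ(7) = 4, φ(ψ(4)) = φ(5) = 3, φ(ψ(5)) = φ(2) = 1, φ(ψ(6)) = φ(8) = 9, φ(ψ(7)) = φ(3) = 2, φ(ψ(8)) = φ(4) = 8, φ(ψ(9)) = φ(1) = 7, φ(ψ(10)) = φ(10) = 6.
Hence φ ∘ ψ = [5 10 4 3 1 9 2 8 7 6].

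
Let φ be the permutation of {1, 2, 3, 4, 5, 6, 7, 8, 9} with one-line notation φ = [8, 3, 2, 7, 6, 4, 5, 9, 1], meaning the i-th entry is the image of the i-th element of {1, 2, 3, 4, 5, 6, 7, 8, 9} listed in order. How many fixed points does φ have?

No element satisfies φ(x) = x, so there are 0 fixed points.

0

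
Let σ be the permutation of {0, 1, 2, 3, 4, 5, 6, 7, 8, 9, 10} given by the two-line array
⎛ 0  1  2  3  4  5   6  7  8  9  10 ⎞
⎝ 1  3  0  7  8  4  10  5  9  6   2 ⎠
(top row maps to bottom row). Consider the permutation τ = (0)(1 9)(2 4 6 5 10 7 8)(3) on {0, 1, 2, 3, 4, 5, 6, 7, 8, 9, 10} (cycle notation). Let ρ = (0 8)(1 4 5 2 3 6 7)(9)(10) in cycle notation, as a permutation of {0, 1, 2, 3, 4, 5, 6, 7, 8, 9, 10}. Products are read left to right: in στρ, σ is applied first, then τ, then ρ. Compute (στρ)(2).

8

Chase 2: σ(2) = 0; τ(0) = 0; ρ(0) = 8. Hence (στρ)(2) = 8.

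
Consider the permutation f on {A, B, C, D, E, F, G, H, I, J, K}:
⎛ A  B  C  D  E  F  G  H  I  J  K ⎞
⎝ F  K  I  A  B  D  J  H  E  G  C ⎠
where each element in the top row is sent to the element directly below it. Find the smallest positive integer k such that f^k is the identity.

Writing f as disjoint cycles, the cycle lengths are 5, 3, 2, 1.
The order of f is the least common multiple of its cycle lengths: lcm(5, 3, 2) = 30.

30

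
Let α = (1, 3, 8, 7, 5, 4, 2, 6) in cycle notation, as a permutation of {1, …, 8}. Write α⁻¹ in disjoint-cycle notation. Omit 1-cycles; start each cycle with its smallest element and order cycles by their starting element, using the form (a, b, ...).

(1, 6, 2, 4, 5, 7, 8, 3)

If α sends a → b within a cycle, α⁻¹ sends b → a; equivalently, reverse each cycle.
After reversing and putting each cycle's least element first, α⁻¹ = (1, 6, 2, 4, 5, 7, 8, 3).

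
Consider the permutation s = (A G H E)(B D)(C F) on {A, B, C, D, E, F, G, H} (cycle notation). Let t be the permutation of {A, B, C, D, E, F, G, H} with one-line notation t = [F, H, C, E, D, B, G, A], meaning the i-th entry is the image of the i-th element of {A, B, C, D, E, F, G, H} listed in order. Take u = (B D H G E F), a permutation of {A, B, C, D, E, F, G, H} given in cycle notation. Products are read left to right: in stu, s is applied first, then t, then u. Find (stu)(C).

D

Chase C: s(C) = F; t(F) = B; u(B) = D. Hence (stu)(C) = D.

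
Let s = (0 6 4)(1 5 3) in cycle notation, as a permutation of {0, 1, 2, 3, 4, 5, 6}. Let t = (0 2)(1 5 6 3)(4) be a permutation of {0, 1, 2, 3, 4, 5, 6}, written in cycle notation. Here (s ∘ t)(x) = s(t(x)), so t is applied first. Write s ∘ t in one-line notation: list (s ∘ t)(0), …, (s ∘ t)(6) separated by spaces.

(s ∘ t)(x) = s(t(x)). Computing each image: s(t(0)) = s(2) = 2, s(t(1)) = s(5) = 3, s(t(2)) = s(0) = 6, s(t(3)) = s(1) = 5, s(t(4)) = s(4) = 0, s(t(5)) = s(6) = 4, s(t(6)) = s(3) = 1.
Hence s ∘ t = [2 3 6 5 0 4 1].

2 3 6 5 0 4 1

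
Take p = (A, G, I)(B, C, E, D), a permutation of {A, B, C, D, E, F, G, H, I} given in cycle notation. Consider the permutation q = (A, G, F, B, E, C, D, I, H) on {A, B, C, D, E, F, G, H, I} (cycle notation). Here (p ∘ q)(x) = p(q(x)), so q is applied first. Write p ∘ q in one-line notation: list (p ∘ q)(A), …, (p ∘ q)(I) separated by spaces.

I D B A E C F G H

(p ∘ q)(x) = p(q(x)). Computing each image: p(q(A)) = p(G) = I, p(q(B)) = p(E) = D, p(q(C)) = p(D) = B, p(q(D)) = p(I) = A, p(q(E)) = p(C) = E, p(q(F)) = p(B) = C, p(q(G)) = p(F) = F, p(q(H)) = p(A) = G, p(q(I)) = p(H) = H.
Hence p ∘ q = [I D B A E C F G H].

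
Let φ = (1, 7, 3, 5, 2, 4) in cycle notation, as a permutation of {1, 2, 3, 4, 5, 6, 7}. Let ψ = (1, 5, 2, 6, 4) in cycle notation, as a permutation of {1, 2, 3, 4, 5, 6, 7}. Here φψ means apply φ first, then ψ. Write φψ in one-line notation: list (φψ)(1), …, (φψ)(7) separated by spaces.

7 1 2 5 6 4 3

(φψ)(x) = ψ(φ(x)). Computing each image: ψ(φ(1)) = ψ(7) = 7, ψ(φ(2)) = ψ(4) = 1, ψ(φ(3)) = ψ(5) = 2, ψ(φ(4)) = ψ(1) = 5, ψ(φ(5)) = ψ(2) = 6, ψ(φ(6)) = ψ(6) = 4, ψ(φ(7)) = ψ(3) = 3.
Hence φψ = [7 1 2 5 6 4 3].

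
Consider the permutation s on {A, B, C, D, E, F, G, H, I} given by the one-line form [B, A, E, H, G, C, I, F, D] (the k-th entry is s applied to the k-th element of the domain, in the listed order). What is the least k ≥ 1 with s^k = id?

14

Decomposing into disjoint cycles gives cycle lengths 7, 2.
The order of s is the least common multiple of its cycle lengths: lcm(7, 2) = 14.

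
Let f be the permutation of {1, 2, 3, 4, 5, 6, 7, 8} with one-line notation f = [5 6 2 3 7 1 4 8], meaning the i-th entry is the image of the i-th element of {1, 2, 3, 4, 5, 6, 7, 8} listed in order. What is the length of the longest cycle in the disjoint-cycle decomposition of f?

7

Decomposing into disjoint cycles gives (1 5 7 4 3 2 6); the longest has length 7.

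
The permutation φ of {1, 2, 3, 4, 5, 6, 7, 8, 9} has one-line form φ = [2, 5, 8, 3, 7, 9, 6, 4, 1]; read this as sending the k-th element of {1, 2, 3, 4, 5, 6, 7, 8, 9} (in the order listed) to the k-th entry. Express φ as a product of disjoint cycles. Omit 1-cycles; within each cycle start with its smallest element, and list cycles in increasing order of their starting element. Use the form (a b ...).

(1 2 5 7 6 9)(3 8 4)

Iterating φ from 1 gives 1 → 2 → 5 → 7 → 6 → 9 → 1; that is the 6-cycle (1 2 5 7 6 9).
Repeating from the next unused element and collecting all non-trivial cycles gives (1 2 5 7 6 9)(3 8 4).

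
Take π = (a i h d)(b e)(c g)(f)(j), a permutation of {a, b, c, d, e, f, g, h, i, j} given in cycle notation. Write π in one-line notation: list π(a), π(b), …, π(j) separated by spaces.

i e g a b f c d h j

Each element maps to the next entry in its cycle (wrapping to the front): a→i, b→e, c→g, d→a, e→b, f→f, g→c, h→d, i→h, j→j.
Listing these in domain order gives i e g a b f c d h j.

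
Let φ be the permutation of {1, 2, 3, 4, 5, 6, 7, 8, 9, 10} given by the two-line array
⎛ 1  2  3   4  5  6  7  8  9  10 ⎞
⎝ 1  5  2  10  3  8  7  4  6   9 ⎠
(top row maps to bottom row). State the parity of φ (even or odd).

In disjoint-cycle form the cycle lengths are 5, 3, 1, 1.
A cycle is odd iff its length is even; φ has 0 even-length cycles, so sgn(φ) = (−1)^0 and φ is even.

even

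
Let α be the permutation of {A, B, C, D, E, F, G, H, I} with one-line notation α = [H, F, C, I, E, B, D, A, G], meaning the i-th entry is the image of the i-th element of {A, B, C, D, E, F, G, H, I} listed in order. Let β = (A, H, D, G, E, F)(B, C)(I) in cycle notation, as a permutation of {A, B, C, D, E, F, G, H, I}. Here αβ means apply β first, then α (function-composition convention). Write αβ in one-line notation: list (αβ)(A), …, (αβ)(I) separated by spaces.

(αβ)(x) = α(β(x)). Computing each image: α(β(A)) = α(H) = A, α(β(B)) = α(C) = C, α(β(C)) = α(B) = F, α(β(D)) = α(G) = D, α(β(E)) = α(F) = B, α(β(F)) = α(A) = H, α(β(G)) = α(E) = E, α(β(H)) = α(D) = I, α(β(I)) = α(I) = G.
Hence αβ = [A C F D B H E I G].

A C F D B H E I G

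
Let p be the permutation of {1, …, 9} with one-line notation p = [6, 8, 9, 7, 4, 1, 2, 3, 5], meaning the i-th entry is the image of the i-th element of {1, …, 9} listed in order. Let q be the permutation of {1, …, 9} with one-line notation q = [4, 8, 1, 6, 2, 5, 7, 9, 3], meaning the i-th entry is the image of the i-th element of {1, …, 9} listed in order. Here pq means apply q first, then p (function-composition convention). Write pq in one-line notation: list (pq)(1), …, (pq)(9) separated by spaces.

7 3 6 1 8 4 2 5 9

(pq)(x) = p(q(x)). Computing each image: p(q(1)) = p(4) = 7, p(q(2)) = p(8) = 3, p(q(3)) = p(1) = 6, p(q(4)) = p(6) = 1, p(q(5)) = p(2) = 8, p(q(6)) = p(5) = 4, p(q(7)) = p(7) = 2, p(q(8)) = p(9) = 5, p(q(9)) = p(3) = 9.
Hence pq = [7 3 6 1 8 4 2 5 9].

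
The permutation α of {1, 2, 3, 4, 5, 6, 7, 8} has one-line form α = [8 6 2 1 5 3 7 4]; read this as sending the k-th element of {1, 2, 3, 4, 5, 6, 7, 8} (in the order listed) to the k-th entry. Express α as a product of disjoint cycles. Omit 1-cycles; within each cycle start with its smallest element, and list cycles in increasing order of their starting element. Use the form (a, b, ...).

Start at 1 and follow images: 1 → 8 → 4 → 1, giving the cycle (1, 8, 4).
Continuing from each remaining unvisited element yields (1, 8, 4)(2, 6, 3).

(1, 8, 4)(2, 6, 3)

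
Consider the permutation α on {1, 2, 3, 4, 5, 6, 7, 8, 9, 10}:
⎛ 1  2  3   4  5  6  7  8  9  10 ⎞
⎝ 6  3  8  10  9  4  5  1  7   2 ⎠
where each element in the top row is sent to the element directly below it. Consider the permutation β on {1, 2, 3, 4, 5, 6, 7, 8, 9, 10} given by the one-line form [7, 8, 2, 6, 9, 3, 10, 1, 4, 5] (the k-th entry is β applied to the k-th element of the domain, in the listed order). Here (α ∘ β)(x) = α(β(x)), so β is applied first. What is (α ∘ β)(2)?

First apply β: β(2) = 8, then α(8) = 1. Thus (α ∘ β)(2) = 1.

1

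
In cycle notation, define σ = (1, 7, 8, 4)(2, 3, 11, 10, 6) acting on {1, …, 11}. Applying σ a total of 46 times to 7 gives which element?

7 lies in the 4-cycle (1, 7, 8, 4).
Powers repeat with period 4 on this cycle, and 46 mod 4 = 2, so σ^46(7) = σ^2(7).
Advancing 2 steps from 7: 7 → 8 → 4.

4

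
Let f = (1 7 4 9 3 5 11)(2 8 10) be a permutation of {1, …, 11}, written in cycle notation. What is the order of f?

The cycle type of f is (7, 3, 1).
The order is lcm(7, 3) = 21.

21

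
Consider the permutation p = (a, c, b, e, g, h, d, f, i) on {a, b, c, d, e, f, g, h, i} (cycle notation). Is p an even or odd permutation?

even

The cycle lengths are 9.
A cycle of length ℓ contributes ℓ−1 transpositions, so p is a product of 8 transpositions — even.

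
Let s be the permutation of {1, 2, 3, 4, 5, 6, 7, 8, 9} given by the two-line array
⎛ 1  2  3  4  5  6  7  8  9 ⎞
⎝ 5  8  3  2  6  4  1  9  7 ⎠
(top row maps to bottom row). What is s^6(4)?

5

Tracing 4 → 2 → … returns to 4 after 8 steps, so 4 lies in an 8-cycle (1 5 6 4 2 8 9 7).
Advancing 6 steps from 4: 4 → 2 → 8 → 9 → 7 → 1 → 5.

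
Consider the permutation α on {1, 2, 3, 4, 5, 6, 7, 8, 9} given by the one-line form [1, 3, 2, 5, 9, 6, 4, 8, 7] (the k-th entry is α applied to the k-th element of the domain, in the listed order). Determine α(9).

7

9 is element number 9 of the domain, and entry number 9 of the one-line form is 7, so α(9) = 7.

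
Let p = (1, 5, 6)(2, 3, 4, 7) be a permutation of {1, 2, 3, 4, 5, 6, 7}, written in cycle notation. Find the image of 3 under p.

4

3 appears in (2, 3, 4, 7); the next entry (wrapping around) is 4.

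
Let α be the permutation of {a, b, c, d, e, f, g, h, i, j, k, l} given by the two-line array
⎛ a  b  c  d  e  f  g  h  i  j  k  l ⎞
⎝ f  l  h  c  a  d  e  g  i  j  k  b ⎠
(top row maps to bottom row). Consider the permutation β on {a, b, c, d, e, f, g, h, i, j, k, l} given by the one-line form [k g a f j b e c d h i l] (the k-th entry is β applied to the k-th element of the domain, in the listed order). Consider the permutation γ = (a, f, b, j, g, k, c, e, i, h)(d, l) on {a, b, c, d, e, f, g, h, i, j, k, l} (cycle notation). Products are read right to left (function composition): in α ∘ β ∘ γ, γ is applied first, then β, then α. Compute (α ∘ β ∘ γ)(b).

Chase b: γ(b) = j; β(j) = h; α(h) = g. Hence (α ∘ β ∘ γ)(b) = g.

g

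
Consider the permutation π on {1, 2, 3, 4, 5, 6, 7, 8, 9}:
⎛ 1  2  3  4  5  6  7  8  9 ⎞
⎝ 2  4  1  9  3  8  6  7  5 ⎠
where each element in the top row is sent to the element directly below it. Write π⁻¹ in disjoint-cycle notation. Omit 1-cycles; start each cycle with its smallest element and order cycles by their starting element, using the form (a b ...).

(1 3 5 9 4 2)(6 7 8)

The cycle decomposition of π is (1 2 4 9 5 3)(6 8 7).
Reversing each cycle (and rotating so the smallest element leads) gives π⁻¹ = (1 3 5 9 4 2)(6 7 8).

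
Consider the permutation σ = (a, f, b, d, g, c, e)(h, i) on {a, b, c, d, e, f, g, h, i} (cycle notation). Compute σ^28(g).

g lies in the 7-cycle (a, f, b, d, g, c, e).
Powers repeat with period 7 on this cycle, and 28 mod 7 = 0, so σ^28(g) = σ^0(g).
So σ^28(g) = g.

g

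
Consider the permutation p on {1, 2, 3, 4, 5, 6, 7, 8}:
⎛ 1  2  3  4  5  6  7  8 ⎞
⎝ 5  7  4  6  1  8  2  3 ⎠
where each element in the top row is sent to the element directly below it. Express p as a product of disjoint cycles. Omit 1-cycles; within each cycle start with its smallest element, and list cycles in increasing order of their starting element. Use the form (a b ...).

(1 5)(2 7)(3 4 6 8)

Start at 1 and follow images: 1 → 5 → 1, giving the cycle (1 5).
Continuing from each remaining unvisited element yields (1 5)(2 7)(3 4 6 8).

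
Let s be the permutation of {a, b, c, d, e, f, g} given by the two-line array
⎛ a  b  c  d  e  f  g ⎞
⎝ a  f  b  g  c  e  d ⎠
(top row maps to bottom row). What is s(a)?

a

The entry below a in the array is a, so s(a) = a.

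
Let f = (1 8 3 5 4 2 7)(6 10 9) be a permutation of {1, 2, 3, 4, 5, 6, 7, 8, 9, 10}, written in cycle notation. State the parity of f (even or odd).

even

The cycle lengths are 7, 3.
A cycle of length ℓ contributes ℓ−1 transpositions, so f is a product of 6 + 2 = 8 transpositions — even.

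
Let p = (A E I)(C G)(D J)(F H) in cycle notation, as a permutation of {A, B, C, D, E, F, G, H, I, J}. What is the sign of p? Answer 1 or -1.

The cycle lengths are 3, 2, 2, 2, 1.
A cycle of length ℓ contributes ℓ−1 transpositions, so p is a product of 2 + 1 + 1 + 1 = 5 transpositions — odd.

-1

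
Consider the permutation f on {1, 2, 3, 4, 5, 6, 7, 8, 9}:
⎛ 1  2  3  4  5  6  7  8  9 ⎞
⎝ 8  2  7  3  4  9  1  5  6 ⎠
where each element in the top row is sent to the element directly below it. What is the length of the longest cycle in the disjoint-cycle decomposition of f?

6

Decomposing into disjoint cycles gives (1 8 5 4 3 7)(6 9); the longest has length 6.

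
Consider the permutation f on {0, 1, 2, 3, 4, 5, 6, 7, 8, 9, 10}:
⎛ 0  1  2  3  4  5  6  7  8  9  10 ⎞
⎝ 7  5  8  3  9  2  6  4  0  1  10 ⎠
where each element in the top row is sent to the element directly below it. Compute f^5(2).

Tracing 2 → 8 → … returns to 2 after 8 steps, so 2 lies in an 8-cycle (0 7 4 9 1 5 2 8).
Advancing 5 steps from 2: 2 → 8 → 0 → 7 → 4 → 9.

9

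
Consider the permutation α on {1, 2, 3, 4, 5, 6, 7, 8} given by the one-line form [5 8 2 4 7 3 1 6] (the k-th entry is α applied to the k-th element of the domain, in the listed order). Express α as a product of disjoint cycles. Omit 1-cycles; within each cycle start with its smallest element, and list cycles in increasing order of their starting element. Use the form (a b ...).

(1 5 7)(2 8 6 3)

From 1: 1 → 5 → 7 → 1, closing the cycle (1 5 7).
Continuing from each remaining unvisited element yields (1 5 7)(2 8 6 3).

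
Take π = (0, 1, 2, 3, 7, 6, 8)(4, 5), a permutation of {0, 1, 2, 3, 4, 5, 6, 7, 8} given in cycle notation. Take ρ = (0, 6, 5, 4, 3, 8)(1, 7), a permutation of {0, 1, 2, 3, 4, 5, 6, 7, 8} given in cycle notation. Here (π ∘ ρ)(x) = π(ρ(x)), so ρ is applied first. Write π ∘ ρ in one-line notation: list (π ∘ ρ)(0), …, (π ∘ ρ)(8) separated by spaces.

Chase each element through ρ then π: 0 → 6 → 8; 1 → 7 → 6; 2 → 2 → 3; 3 → 8 → 0; 4 → 3 → 7; 5 → 4 → 5; 6 → 5 → 4; 7 → 1 → 2; 8 → 0 → 1.
So π ∘ ρ in one-line form is 8 6 3 0 7 5 4 2 1.

8 6 3 0 7 5 4 2 1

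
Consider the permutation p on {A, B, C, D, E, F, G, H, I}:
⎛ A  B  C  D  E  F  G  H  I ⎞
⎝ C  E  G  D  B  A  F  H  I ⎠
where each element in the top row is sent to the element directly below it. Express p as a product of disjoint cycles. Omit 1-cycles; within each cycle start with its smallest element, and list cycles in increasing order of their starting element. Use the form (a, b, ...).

Start at A and follow images: A → C → G → F → A, giving the cycle (A, C, G, F).
Repeating from the next unused element and collecting all non-trivial cycles gives (A, C, G, F)(B, E).

(A, C, G, F)(B, E)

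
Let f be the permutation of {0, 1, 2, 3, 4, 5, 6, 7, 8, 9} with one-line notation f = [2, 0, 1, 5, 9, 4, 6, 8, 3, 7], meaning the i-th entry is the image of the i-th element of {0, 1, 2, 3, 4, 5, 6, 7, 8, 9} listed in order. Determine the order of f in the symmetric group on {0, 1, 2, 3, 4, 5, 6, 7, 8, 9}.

6

Writing f as disjoint cycles, the cycle lengths are 6, 3, 1.
Since disjoint cycles commute, ord(f) = lcm(6, 3) = 6.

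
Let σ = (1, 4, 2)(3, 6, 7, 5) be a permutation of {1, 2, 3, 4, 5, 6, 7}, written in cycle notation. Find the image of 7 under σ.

5

In the cycle (3, 6, 7, 5), 7 is followed by 5, so σ(7) = 5.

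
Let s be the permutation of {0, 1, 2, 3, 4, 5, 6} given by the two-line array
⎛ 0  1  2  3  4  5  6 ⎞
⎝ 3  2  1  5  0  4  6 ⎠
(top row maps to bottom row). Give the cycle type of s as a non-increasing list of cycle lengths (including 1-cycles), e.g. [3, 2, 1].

The disjoint cycles are (0 3 5 4)(1 2)(6), with lengths 4, 2, 1 in non-increasing order.

[4, 2, 1]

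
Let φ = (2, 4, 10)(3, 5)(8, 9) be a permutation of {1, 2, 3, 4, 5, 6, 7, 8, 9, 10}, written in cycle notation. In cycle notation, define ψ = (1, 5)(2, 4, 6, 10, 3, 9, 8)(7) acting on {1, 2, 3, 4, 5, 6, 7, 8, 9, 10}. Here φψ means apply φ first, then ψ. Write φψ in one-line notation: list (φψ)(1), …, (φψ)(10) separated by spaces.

Chase each element through φ then ψ: 1 → 1 → 5; 2 → 4 → 6; 3 → 5 → 1; 4 → 10 → 3; 5 → 3 → 9; 6 → 6 → 10; 7 → 7 → 7; 8 → 9 → 8; 9 → 8 → 2; 10 → 2 → 4.
So φψ in one-line form is 5 6 1 3 9 10 7 8 2 4.

5 6 1 3 9 10 7 8 2 4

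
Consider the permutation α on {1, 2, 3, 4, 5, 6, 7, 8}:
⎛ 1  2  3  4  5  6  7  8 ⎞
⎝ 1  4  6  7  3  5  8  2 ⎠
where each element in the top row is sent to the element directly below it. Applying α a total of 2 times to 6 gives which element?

3

Tracing 6 → 5 → … returns to 6 after 3 steps, so 6 lies in a 3-cycle (3, 6, 5).
Advancing 2 steps from 6: 6 → 5 → 3.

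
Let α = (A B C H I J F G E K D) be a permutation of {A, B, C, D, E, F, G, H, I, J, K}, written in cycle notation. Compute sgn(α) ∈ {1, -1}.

1

The cycle lengths are 11.
A cycle is odd iff its length is even; α has 0 even-length cycles, so sgn(α) = (−1)^0 and α is even.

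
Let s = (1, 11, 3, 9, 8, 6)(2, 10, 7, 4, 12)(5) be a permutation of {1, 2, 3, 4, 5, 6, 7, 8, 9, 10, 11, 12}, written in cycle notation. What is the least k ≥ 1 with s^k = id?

30

The disjoint cycles have lengths 6, 5, 1.
The order is lcm(6, 5) = 30.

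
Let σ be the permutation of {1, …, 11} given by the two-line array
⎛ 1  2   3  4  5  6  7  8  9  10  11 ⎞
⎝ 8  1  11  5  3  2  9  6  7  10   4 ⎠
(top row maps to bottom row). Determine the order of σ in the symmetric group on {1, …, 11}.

The disjoint-cycle form of σ has cycle lengths 4, 4, 2, 1.
The order of σ is the least common multiple of its cycle lengths: lcm(4, 4, 2) = 4.

4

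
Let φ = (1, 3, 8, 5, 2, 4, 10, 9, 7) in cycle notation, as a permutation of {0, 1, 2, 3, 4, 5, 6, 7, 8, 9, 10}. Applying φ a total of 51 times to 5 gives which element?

5 lies in the 9-cycle (1, 3, 8, 5, 2, 4, 10, 9, 7).
Since the cycle has length 9, φ^51 acts on it the same as φ^6 (51 mod 9 = 6).
Stepping 6 places around the cycle: 5 → 2 → 4 → 10 → 9 → 7 → 1.

1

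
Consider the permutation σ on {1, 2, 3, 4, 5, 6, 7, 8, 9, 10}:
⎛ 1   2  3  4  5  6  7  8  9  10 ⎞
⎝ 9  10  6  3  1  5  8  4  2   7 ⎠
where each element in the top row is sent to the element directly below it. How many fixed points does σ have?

No element satisfies σ(x) = x, so there are 0 fixed points.

0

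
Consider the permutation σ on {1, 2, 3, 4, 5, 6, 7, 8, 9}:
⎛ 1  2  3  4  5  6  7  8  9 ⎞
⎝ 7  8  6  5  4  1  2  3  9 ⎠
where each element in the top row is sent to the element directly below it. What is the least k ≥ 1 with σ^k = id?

6

The disjoint-cycle form of σ has cycle lengths 6, 2, 1.
The order of σ is the least common multiple of its cycle lengths: lcm(6, 2) = 6.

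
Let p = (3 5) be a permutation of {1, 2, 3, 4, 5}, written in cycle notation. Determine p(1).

1

1 does not appear in any cycle of p, so it is a fixed point: p(1) = 1.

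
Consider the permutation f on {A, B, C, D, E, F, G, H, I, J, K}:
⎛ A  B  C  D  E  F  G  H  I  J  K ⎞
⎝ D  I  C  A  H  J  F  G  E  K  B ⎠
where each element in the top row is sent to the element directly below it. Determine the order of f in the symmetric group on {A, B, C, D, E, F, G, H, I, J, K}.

Decomposing into disjoint cycles gives cycle lengths 8, 2, 1.
Since disjoint cycles commute, ord(f) = lcm(8, 2) = 8.

8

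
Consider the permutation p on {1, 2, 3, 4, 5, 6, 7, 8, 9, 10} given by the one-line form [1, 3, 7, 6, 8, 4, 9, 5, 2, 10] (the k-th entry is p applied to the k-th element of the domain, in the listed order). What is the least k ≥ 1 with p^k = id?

The disjoint-cycle form of p has cycle lengths 4, 2, 2, 1, 1.
The order is lcm(4, 2, 2) = 4.

4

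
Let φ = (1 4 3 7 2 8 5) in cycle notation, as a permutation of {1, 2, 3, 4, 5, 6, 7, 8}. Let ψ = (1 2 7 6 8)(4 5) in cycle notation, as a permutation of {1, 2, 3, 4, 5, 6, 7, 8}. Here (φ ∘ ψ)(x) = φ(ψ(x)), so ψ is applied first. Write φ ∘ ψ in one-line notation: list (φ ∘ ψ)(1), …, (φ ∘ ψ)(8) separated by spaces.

8 2 7 1 3 5 6 4

(φ ∘ ψ)(x) = φ(ψ(x)). Computing each image: φ(ψ(1)) = φ(2) = 8, φ(ψ(2)) = φ(7) = 2, φ(ψ(3)) = φ(3) = 7, φ(ψ(4)) = φ(5) = 1, φ(ψ(5)) = φ(4) = 3, φ(ψ(6)) = φ(8) = 5, φ(ψ(7)) = φ(6) = 6, φ(ψ(8)) = φ(1) = 4.
Hence φ ∘ ψ = [8 2 7 1 3 5 6 4].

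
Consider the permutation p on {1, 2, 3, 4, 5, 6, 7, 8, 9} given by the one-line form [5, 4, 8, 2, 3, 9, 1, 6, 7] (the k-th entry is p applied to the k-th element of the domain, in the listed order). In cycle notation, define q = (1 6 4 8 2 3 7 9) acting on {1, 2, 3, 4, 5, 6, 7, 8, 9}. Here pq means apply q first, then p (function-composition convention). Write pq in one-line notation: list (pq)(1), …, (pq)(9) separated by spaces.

9 8 1 6 3 2 7 4 5

(pq)(x) = p(q(x)). Computing each image: p(q(1)) = p(6) = 9, p(q(2)) = p(3) = 8, p(q(3)) = p(7) = 1, p(q(4)) = p(8) = 6, p(q(5)) = p(5) = 3, p(q(6)) = p(4) = 2, p(q(7)) = p(9) = 7, p(q(8)) = p(2) = 4, p(q(9)) = p(1) = 5.
Hence pq = [9 8 1 6 3 2 7 4 5].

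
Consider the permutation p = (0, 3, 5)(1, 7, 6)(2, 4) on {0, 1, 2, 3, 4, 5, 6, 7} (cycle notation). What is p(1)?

7

1 appears in (1, 7, 6); the next entry (wrapping around) is 7.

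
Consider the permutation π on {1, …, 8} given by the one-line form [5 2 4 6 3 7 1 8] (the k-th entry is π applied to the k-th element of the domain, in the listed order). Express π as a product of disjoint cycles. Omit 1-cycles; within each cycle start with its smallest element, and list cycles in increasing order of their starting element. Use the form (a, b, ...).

(1, 5, 3, 4, 6, 7)

Iterating π from 1 gives 1 → 5 → 3 → 4 → 6 → 7 → 1; that is the 6-cycle (1, 5, 3, 4, 6, 7).
Continuing from each remaining unvisited element yields (1, 5, 3, 4, 6, 7).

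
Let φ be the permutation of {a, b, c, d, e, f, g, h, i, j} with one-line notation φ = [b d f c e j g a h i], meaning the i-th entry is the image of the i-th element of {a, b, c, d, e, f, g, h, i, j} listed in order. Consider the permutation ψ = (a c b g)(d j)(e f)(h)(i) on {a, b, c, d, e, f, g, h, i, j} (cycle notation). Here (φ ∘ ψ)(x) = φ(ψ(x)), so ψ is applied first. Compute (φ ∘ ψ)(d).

First apply ψ: ψ(d) = j, then φ(j) = i. Thus (φ ∘ ψ)(d) = i.

i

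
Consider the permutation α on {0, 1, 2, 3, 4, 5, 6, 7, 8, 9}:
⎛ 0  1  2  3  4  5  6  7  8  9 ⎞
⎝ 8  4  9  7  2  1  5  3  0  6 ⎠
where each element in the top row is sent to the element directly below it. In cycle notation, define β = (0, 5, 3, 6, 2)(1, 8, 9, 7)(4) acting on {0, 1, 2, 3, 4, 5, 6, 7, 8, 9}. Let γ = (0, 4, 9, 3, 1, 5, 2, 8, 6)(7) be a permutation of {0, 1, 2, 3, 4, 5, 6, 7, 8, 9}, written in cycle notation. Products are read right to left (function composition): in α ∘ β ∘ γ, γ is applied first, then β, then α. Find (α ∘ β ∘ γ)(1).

Chase 1: γ(1) = 5; β(5) = 3; α(3) = 7. Hence (α ∘ β ∘ γ)(1) = 7.

7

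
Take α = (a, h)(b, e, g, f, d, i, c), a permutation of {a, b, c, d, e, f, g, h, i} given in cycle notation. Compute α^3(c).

c lies in the 7-cycle (b, e, g, f, d, i, c).
Stepping 3 places around the cycle: c → b → e → g.

g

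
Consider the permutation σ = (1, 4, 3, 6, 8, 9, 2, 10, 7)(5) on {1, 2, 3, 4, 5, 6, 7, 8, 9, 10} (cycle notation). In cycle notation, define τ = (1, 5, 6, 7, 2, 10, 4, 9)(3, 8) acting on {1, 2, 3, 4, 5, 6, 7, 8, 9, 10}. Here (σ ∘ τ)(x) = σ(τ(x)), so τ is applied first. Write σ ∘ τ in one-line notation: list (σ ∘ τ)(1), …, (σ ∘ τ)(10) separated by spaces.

5 7 9 2 8 1 10 6 4 3

For each element, apply τ then σ: 1 → 5 → 5; 2 → 10 → 7; 3 → 8 → 9; 4 → 9 → 2; 5 → 6 → 8; 6 → 7 → 1; 7 → 2 → 10; 8 → 3 → 6; 9 → 1 → 4; 10 → 4 → 3.
Collecting the images, σ ∘ τ = [5 7 9 2 8 1 10 6 4 3].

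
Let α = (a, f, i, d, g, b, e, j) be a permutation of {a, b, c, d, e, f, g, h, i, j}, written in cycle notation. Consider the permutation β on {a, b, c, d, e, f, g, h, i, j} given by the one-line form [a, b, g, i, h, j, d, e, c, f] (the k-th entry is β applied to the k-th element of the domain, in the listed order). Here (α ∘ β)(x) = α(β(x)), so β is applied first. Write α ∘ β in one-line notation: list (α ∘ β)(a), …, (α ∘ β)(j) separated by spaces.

Chase each element through β then α: a → a → f; b → b → e; c → g → b; d → i → d; e → h → h; f → j → a; g → d → g; h → e → j; i → c → c; j → f → i.
So α ∘ β in one-line form is f e b d h a g j c i.

f e b d h a g j c i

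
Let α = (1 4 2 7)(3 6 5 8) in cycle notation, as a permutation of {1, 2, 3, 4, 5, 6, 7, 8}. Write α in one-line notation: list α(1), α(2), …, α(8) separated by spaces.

Image by image: 1→4, 2→7, 3→6, 4→2, 5→8, 6→5, 7→1, 8→3.
So the one-line form is 4 7 6 2 8 5 1 3.

4 7 6 2 8 5 1 3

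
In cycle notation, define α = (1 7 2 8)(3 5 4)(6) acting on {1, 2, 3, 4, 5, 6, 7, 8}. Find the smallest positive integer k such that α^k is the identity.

12

The disjoint cycles have lengths 4, 3, 1.
The order is lcm(4, 3) = 12.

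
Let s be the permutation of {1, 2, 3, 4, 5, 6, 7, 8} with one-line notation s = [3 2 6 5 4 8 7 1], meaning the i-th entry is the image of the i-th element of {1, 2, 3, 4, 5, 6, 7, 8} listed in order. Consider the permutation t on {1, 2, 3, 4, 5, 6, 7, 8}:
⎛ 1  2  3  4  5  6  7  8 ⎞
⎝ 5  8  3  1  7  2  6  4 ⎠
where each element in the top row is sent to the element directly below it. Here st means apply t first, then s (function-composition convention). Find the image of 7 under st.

First apply t: t(7) = 6, then s(6) = 8. Thus (st)(7) = 8.

8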